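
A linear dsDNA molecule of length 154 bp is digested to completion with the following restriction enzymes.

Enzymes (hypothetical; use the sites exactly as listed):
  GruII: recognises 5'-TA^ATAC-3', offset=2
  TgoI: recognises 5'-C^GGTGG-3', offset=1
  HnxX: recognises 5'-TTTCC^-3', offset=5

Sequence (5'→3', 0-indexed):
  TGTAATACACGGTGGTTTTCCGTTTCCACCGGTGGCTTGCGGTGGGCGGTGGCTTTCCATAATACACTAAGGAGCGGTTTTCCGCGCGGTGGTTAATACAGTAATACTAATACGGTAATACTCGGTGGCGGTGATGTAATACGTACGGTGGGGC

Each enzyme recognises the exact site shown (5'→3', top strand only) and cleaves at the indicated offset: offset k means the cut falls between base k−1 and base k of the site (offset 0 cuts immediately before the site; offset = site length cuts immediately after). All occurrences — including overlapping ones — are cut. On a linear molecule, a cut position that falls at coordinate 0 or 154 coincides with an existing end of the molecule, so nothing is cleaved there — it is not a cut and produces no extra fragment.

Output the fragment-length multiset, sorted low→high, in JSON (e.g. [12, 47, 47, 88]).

[3,3,4,4,6,6,6,6,7,8,8,8,8,8,10,11,11,15,22]

Site scan:
  GruII (TAATAC, off=2): starts [2, 59, 93, 101, 107, 115, 136] → cuts [4, 61, 95, 103, 109, 117, 138]
  TgoI (CGGTGG, off=1): starts [9, 29, 39, 46, 86, 122, 145] → cuts [10, 30, 40, 47, 87, 123, 146]
  HnxX (TTTCC, off=5): starts [16, 22, 53, 78] → cuts [21, 27, 58, 83]

Pooled cuts: [4, 10, 21, 27, 30, 40, 47, 58, 61, 83, 87, 95, 103, 109, 117, 123, 138, 146]

Fragment lengths:
  [0,4): 4 bp
  [4,10): 6 bp
  [10,21): 11 bp
  [21,27): 6 bp
  [27,30): 3 bp
  [30,40): 10 bp
  [40,47): 7 bp
  [47,58): 11 bp
  [58,61): 3 bp
  [61,83): 22 bp
  [83,87): 4 bp
  [87,95): 8 bp
  [95,103): 8 bp
  [103,109): 6 bp
  [109,117): 8 bp
  [117,123): 6 bp
  [123,138): 15 bp
  [138,146): 8 bp
  [146,154): 8 bp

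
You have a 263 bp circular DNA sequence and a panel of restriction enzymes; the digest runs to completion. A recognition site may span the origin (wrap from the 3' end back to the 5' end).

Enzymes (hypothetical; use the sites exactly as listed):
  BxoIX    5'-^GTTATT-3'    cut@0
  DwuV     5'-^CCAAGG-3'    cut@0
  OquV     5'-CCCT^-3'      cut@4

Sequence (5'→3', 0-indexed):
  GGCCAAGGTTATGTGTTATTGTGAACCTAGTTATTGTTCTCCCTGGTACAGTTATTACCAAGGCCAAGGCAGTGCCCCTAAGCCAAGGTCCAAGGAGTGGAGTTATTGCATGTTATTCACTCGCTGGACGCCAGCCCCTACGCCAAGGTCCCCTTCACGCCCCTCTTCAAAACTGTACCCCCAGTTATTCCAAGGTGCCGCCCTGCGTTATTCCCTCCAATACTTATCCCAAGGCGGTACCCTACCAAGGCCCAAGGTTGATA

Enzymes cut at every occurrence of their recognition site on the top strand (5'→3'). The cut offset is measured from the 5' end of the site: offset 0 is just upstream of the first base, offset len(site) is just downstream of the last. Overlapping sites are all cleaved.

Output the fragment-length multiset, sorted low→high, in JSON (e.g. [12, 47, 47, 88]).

Site scan:
  BxoIX (GTTATT, off=0): starts [14, 29, 50, 101, 111, 183, 206] → cuts [14, 29, 50, 101, 111, 183, 206]
  DwuV (CCAAGG, off=0): starts [2, 57, 63, 82, 89, 142, 189, 228, 244, 251] → cuts [2, 57, 63, 82, 89, 142, 189, 228, 244, 251]
  OquV (CCCT, off=4): starts [40, 75, 135, 150, 160, 200, 212, 239] → cuts [44, 79, 139, 154, 164, 204, 216, 243]

All cut coordinates (distinct, sorted): [2, 14, 29, 44, 50, 57, 63, 79, 82, 89, 101, 111, 139, 142, 154, 164, 183, 189, 204, 206, 216, 228, 243, 244, 251]

Fragment lengths:
  2→14: 12 bp
  14→29: 15 bp
  29→44: 15 bp
  44→50: 6 bp
  50→57: 7 bp
  57→63: 6 bp
  63→79: 16 bp
  79→82: 3 bp
  82→89: 7 bp
  89→101: 12 bp
  101→111: 10 bp
  111→139: 28 bp
  139→142: 3 bp
  142→154: 12 bp
  154→164: 10 bp
  164→183: 19 bp
  183→189: 6 bp
  189→204: 15 bp
  204→206: 2 bp
  206→216: 10 bp
  216→228: 12 bp
  228→243: 15 bp
  243→244: 1 bp
  244→251: 7 bp
  251→2 (wrap): 263-251+2 = 14 bp

[1,2,3,3,6,6,6,7,7,7,10,10,10,12,12,12,12,14,15,15,15,15,16,19,28]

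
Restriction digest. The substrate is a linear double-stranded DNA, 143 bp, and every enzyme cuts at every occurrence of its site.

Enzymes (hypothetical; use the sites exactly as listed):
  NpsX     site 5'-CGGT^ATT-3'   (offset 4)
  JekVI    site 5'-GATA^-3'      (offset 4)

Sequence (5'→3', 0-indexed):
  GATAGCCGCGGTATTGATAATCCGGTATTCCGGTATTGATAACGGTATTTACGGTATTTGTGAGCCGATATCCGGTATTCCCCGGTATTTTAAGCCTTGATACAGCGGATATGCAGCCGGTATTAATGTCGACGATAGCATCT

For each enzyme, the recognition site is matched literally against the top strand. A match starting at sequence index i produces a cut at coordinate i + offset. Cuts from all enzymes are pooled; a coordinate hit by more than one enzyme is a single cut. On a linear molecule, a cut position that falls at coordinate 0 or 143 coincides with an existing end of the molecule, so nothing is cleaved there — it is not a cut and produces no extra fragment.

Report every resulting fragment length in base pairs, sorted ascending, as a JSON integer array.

Per-enzyme occurrences:
  NpsX (CGGTATT, off=4): starts [8, 22, 30, 42, 51, 72, 82, 117] → cuts [12, 26, 34, 46, 55, 76, 86, 121]
  JekVI (GATA, off=4): starts [0, 15, 37, 66, 98, 107, 133] → cuts [4, 19, 41, 70, 102, 111, 137]

Pooled cuts: [4, 12, 19, 26, 34, 41, 46, 55, 70, 76, 86, 102, 111, 121, 137]

Fragment lengths:
  [0,4): 4 bp
  [4,12): 8 bp
  [12,19): 7 bp
  [19,26): 7 bp
  [26,34): 8 bp
  [34,41): 7 bp
  [41,46): 5 bp
  [46,55): 9 bp
  [55,70): 15 bp
  [70,76): 6 bp
  [76,86): 10 bp
  [86,102): 16 bp
  [102,111): 9 bp
  [111,121): 10 bp
  [121,137): 16 bp
  [137,143): 6 bp

[4,5,6,6,7,7,7,8,8,9,9,10,10,15,16,16]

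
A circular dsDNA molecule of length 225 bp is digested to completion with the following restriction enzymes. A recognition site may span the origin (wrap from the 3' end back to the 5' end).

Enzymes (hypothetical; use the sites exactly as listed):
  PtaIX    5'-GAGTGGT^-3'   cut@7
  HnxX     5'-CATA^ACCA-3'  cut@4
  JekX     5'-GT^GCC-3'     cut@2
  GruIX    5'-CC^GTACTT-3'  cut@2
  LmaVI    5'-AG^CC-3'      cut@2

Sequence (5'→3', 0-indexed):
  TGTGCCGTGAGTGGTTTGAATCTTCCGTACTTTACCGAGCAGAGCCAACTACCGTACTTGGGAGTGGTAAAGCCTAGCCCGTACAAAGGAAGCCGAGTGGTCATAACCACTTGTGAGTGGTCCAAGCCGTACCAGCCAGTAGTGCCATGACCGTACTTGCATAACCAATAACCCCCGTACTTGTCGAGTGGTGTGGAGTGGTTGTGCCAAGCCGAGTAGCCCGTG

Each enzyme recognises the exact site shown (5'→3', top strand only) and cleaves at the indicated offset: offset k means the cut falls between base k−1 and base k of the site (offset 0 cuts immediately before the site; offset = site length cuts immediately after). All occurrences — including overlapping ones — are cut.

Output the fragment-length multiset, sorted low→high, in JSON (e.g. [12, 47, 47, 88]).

[3,4,4,5,5,6,8,8,9,9,9,9,9,10,11,11,12,13,15,15,16,16,18]

Scan for sites:
  PtaIX GAGTGGT/7: at [8, 61, 94, 114, 185, 195] ⇒ [15, 68, 101, 121, 192, 202]
  HnxX CATAACCA/4: at [101, 159] ⇒ [105, 163]
  JekX GTGCC/2: at [1, 141, 203] ⇒ [3, 143, 205]
  GruIX CCGTACTT/2: at [24, 51, 150, 174] ⇒ [26, 53, 152, 176]
  LmaVI AGCC/2: at [42, 70, 75, 90, 124, 133, 209, 217] ⇒ [44, 72, 77, 92, 126, 135, 211, 219]

Pooled cuts: [3, 15, 26, 44, 53, 68, 72, 77, 92, 101, 105, 121, 126, 135, 143, 152, 163, 176, 192, 202, 205, 211, 219]

Fragment lengths:
  3→15: 12 bp
  15→26: 11 bp
  26→44: 18 bp
  44→53: 9 bp
  53→68: 15 bp
  68→72: 4 bp
  72→77: 5 bp
  77→92: 15 bp
  92→101: 9 bp
  101→105: 4 bp
  105→121: 16 bp
  121→126: 5 bp
  126→135: 9 bp
  135→143: 8 bp
  143→152: 9 bp
  152→163: 11 bp
  163→176: 13 bp
  176→192: 16 bp
  192→202: 10 bp
  202→205: 3 bp
  205→211: 6 bp
  211→219: 8 bp
  219→3 (wrap): 225-219+3 = 9 bp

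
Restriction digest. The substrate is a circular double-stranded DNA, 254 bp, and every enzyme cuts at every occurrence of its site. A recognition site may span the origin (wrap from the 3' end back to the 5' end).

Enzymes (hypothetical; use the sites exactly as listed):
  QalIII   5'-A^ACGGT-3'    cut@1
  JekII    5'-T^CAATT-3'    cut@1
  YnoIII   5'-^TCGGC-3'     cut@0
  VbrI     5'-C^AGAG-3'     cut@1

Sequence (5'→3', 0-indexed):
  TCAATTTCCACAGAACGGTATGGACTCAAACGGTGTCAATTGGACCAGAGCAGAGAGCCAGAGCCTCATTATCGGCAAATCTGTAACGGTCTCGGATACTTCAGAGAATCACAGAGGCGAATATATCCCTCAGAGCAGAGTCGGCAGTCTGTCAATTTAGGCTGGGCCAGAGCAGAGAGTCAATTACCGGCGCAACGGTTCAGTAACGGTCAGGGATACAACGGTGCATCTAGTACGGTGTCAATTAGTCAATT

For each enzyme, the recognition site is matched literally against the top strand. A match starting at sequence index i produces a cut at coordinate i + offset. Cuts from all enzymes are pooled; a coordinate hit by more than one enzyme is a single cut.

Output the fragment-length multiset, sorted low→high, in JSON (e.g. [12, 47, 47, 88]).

Site scan:
  QalIII AACGGT/1: at [13, 28, 84, 193, 204, 219] ⇒ [14, 29, 85, 194, 205, 220]
  JekII TCAATT/1: at [0, 35, 151, 179, 240, 248] ⇒ [1, 36, 152, 180, 241, 249]
  YnoIII TCGGC/0: at [71, 140] ⇒ [71, 140]
  VbrI CAGAG/1: at [45, 50, 58, 101, 111, 130, 135, 167, 172] ⇒ [46, 51, 59, 102, 112, 131, 136, 168, 173]

All cut coordinates (distinct, sorted): [1, 14, 29, 36, 46, 51, 59, 71, 85, 102, 112, 131, 136, 140, 152, 168, 173, 180, 194, 205, 220, 241, 249]

Fragments:
  1→14: 13 bp
  14→29: 15 bp
  29→36: 7 bp
  36→46: 10 bp
  46→51: 5 bp
  51→59: 8 bp
  59→71: 12 bp
  71→85: 14 bp
  85→102: 17 bp
  102→112: 10 bp
  112→131: 19 bp
  131→136: 5 bp
  136→140: 4 bp
  140→152: 12 bp
  152→168: 16 bp
  168→173: 5 bp
  173→180: 7 bp
  180→194: 14 bp
  194→205: 11 bp
  205→220: 15 bp
  220→241: 21 bp
  241→249: 8 bp
  249→1 (wrap): 254-249+1 = 6 bp

[4,5,5,5,6,7,7,8,8,10,10,11,12,12,13,14,14,15,15,16,17,19,21]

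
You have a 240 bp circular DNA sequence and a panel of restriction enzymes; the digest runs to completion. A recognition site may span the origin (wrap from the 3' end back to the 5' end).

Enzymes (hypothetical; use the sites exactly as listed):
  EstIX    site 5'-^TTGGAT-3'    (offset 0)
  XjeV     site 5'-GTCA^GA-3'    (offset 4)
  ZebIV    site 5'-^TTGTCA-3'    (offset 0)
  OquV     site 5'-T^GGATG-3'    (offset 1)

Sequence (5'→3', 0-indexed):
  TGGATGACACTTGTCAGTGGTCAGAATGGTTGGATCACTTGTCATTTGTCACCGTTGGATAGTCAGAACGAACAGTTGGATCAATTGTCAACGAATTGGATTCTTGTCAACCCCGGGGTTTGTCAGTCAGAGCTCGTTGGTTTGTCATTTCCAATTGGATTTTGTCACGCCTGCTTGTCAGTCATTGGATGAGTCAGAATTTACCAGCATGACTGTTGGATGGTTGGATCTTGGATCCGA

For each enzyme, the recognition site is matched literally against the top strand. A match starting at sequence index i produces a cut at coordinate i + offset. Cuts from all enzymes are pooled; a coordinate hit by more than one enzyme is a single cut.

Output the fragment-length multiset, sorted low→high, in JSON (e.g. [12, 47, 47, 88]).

[2,2,6,6,7,7,7,8,9,9,9,9,10,10,10,10,11,11,11,12,13,13,13,16,19]

Scan for sites:
  EstIX (TTGGAT, off=0): starts [29, 54, 75, 95, 154, 184, 215, 223, 230] → cuts [29, 54, 75, 95, 154, 184, 215, 223, 230]
  XjeV (GTCAGA, off=4): starts [19, 61, 125, 192] → cuts [23, 65, 129, 196]
  ZebIV (TTGTCA, off=0): starts [10, 38, 45, 84, 103, 119, 141, 161, 174] → cuts [10, 38, 45, 84, 103, 119, 141, 161, 174]
  OquV (TGGATG, off=1): starts [0, 185, 216] → cuts [1, 186, 217]

All cut coordinates (distinct, sorted): [1, 10, 23, 29, 38, 45, 54, 65, 75, 84, 95, 103, 119, 129, 141, 154, 161, 174, 184, 186, 196, 215, 217, 223, 230]

Fragments:
  1→10: 9 bp
  10→23: 13 bp
  23→29: 6 bp
  29→38: 9 bp
  38→45: 7 bp
  45→54: 9 bp
  54→65: 11 bp
  65→75: 10 bp
  75→84: 9 bp
  84→95: 11 bp
  95→103: 8 bp
  103→119: 16 bp
  119→129: 10 bp
  129→141: 12 bp
  141→154: 13 bp
  154→161: 7 bp
  161→174: 13 bp
  174→184: 10 bp
  184→186: 2 bp
  186→196: 10 bp
  196→215: 19 bp
  215→217: 2 bp
  217→223: 6 bp
  223→230: 7 bp
  230→1 (wrap): 240-230+1 = 11 bp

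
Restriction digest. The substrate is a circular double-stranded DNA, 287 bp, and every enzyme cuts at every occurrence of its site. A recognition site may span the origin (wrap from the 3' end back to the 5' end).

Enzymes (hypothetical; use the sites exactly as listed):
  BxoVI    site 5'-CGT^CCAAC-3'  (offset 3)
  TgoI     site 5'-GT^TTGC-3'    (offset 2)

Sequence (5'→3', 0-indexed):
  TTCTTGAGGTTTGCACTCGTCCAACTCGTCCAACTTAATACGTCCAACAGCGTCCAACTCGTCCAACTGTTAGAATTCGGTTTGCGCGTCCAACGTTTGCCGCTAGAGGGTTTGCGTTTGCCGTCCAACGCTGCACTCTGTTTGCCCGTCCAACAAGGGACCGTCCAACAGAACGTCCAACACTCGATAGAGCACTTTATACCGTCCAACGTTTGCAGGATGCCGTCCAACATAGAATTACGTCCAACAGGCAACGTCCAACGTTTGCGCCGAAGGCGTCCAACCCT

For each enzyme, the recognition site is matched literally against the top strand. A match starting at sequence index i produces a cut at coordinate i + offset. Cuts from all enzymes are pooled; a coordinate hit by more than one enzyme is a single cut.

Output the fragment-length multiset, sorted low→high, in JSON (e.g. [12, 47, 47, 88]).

[6,7,7,7,7,8,8,9,9,10,10,12,14,14,14,15,15,15,17,17,18,19,29]

Site scan:
  BxoVI (CGTCCAAC, off=3): starts [17, 26, 40, 50, 59, 86, 121, 146, 161, 173, 202, 223, 240, 254, 276] → cuts [20, 29, 43, 53, 62, 89, 124, 149, 164, 176, 205, 226, 243, 257, 279]
  TgoI (GTTTGC, off=2): starts [8, 79, 94, 109, 115, 139, 210, 262] → cuts [10, 81, 96, 111, 117, 141, 212, 264]

Pooled cuts: [10, 20, 29, 43, 53, 62, 81, 89, 96, 111, 117, 124, 141, 149, 164, 176, 205, 212, 226, 243, 257, 264, 279]

Fragments:
  10→20: 10 bp
  20→29: 9 bp
  29→43: 14 bp
  43→53: 10 bp
  53→62: 9 bp
  62→81: 19 bp
  81→89: 8 bp
  89→96: 7 bp
  96→111: 15 bp
  111→117: 6 bp
  117→124: 7 bp
  124→141: 17 bp
  141→149: 8 bp
  149→164: 15 bp
  164→176: 12 bp
  176→205: 29 bp
  205→212: 7 bp
  212→226: 14 bp
  226→243: 17 bp
  243→257: 14 bp
  257→264: 7 bp
  264→279: 15 bp
  279→10 (wrap): 287-279+10 = 18 bp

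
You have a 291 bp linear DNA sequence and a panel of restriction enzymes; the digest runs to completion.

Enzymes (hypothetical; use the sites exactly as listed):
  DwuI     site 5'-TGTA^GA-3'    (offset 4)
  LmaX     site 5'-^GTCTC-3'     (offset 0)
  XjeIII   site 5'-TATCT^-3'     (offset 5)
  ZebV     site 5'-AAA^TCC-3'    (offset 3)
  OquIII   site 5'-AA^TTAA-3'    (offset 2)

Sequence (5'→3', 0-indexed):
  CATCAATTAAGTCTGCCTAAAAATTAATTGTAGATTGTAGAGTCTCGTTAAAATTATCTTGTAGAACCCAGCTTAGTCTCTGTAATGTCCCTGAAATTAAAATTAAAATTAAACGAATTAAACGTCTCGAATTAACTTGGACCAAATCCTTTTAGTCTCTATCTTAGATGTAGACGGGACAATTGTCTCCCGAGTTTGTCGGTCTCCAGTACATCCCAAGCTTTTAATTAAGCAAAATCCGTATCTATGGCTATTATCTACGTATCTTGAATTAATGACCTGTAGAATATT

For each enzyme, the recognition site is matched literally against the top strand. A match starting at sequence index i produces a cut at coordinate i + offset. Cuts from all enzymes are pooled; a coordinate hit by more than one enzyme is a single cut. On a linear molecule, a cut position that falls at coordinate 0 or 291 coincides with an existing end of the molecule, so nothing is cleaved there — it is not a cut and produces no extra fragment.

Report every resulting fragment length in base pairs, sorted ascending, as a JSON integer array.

Scan for sites:
  DwuI (TGTAGA, off=4): starts [28, 35, 59, 168, 280] → cuts [32, 39, 63, 172, 284]
  LmaX (GTCTC, off=0): starts [41, 75, 123, 154, 184, 201] → cuts [41, 75, 123, 154, 184, 201]
  XjeIII (TATCT, off=5): starts [54, 159, 241, 254, 262] → cuts [59, 164, 246, 259, 267]
  ZebV (AAATCC, off=3): starts [143, 234] → cuts [146, 237]
  OquIII (AATTAA, off=2): starts [4, 21, 94, 100, 106, 115, 129, 225, 269] → cuts [6, 23, 96, 102, 108, 117, 131, 227, 271]

Pooled cuts: [6, 23, 32, 39, 41, 59, 63, 75, 96, 102, 108, 117, 123, 131, 146, 154, 164, 172, 184, 201, 227, 237, 246, 259, 267, 271, 284]

Fragment lengths:
  [0,6): 6 bp
  [6,23): 17 bp
  [23,32): 9 bp
  [32,39): 7 bp
  [39,41): 2 bp
  [41,59): 18 bp
  [59,63): 4 bp
  [63,75): 12 bp
  [75,96): 21 bp
  [96,102): 6 bp
  [102,108): 6 bp
  [108,117): 9 bp
  [117,123): 6 bp
  [123,131): 8 bp
  [131,146): 15 bp
  [146,154): 8 bp
  [154,164): 10 bp
  [164,172): 8 bp
  [172,184): 12 bp
  [184,201): 17 bp
  [201,227): 26 bp
  [227,237): 10 bp
  [237,246): 9 bp
  [246,259): 13 bp
  [259,267): 8 bp
  [267,271): 4 bp
  [271,284): 13 bp
  [284,291): 7 bp

[2,4,4,6,6,6,6,7,7,8,8,8,8,9,9,9,10,10,12,12,13,13,15,17,17,18,21,26]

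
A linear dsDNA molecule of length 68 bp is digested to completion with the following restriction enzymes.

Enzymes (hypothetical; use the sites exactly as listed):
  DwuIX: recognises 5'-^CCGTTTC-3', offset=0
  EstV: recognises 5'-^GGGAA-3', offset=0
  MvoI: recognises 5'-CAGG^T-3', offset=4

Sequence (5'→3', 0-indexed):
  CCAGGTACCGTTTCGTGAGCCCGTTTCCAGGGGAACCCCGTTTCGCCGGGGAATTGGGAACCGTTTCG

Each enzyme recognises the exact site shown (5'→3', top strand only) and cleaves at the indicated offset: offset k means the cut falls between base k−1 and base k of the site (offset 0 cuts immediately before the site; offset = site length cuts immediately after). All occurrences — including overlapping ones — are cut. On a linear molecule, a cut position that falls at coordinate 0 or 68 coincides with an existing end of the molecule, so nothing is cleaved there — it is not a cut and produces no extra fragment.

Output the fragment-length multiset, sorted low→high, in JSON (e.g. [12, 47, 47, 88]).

[2,5,5,7,7,8,10,11,13]

Site scan:
  DwuIX CCGTTTC/0: at [7, 20, 37, 60] ⇒ [7, 20, 37, 60]
  EstV GGGAA/0: at [30, 48, 55] ⇒ [30, 48, 55]
  MvoI CAGGT/4: at [1] ⇒ [5]

Pooled cuts: [5, 7, 20, 30, 37, 48, 55, 60]

Fragments:
  [0,5): 5 bp
  [5,7): 2 bp
  [7,20): 13 bp
  [20,30): 10 bp
  [30,37): 7 bp
  [37,48): 11 bp
  [48,55): 7 bp
  [55,60): 5 bp
  [60,68): 8 bp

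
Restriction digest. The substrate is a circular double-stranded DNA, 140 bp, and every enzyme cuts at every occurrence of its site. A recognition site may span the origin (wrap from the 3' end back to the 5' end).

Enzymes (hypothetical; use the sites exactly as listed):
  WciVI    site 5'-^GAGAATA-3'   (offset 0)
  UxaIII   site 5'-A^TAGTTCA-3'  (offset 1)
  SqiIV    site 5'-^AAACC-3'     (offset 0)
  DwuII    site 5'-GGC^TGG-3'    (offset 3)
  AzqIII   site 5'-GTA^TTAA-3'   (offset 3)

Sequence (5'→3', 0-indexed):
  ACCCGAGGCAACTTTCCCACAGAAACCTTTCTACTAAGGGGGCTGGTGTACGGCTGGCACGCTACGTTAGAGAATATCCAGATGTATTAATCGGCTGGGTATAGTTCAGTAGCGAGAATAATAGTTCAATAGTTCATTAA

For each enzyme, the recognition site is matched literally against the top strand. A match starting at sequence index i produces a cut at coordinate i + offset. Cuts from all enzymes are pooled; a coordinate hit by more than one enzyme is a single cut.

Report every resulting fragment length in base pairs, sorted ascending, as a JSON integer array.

[6,8,8,9,9,11,12,15,17,21,24]

Per-enzyme occurrences:
  WciVI GAGAATA/0: at [69, 113] ⇒ [69, 113]
  UxaIII ATAGTTCA/1: at [100, 120, 128] ⇒ [101, 121, 129]
  SqiIV AAACC/0: at [22, 138] ⇒ [22, 138]
  DwuII GGCTGG/3: at [40, 51, 92] ⇒ [43, 54, 95]
  AzqIII GTATTAA/3: at [83] ⇒ [86]

Pooled cuts: [22, 43, 54, 69, 86, 95, 101, 113, 121, 129, 138]

Fragment lengths:
  22→43: 21 bp
  43→54: 11 bp
  54→69: 15 bp
  69→86: 17 bp
  86→95: 9 bp
  95→101: 6 bp
  101→113: 12 bp
  113→121: 8 bp
  121→129: 8 bp
  129→138: 9 bp
  138→22 (wrap): 140-138+22 = 24 bp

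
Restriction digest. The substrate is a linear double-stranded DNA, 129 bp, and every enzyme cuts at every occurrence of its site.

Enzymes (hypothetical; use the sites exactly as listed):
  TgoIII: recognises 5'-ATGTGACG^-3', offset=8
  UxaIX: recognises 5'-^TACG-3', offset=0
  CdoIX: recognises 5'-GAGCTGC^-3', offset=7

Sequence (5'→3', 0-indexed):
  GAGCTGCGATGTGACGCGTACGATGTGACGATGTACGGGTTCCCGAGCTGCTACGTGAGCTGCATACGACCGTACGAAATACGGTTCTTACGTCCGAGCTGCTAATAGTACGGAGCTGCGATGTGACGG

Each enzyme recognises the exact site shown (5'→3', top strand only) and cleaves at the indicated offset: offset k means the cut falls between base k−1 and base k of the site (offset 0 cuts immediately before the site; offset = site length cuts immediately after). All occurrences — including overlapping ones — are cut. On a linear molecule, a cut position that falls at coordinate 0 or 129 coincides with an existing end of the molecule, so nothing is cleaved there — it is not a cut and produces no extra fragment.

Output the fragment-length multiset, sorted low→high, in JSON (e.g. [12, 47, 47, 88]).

[1,1,2,3,6,7,7,8,9,9,9,11,12,12,14,18]

Scan for sites:
  TgoIII ATGTGACG/8: at [8, 22, 120] ⇒ [16, 30, 128]
  UxaIX TACG/0: at [18, 33, 51, 64, 72, 79, 88, 108] ⇒ [18, 33, 51, 64, 72, 79, 88, 108]
  CdoIX GAGCTGC/7: at [0, 44, 56, 95, 112] ⇒ [7, 51, 63, 102, 119]

Pooled cuts: [7, 16, 18, 30, 33, 51, 63, 64, 72, 79, 88, 102, 108, 119, 128]

Fragments:
  [0,7): 7 bp
  [7,16): 9 bp
  [16,18): 2 bp
  [18,30): 12 bp
  [30,33): 3 bp
  [33,51): 18 bp
  [51,63): 12 bp
  [63,64): 1 bp
  [64,72): 8 bp
  [72,79): 7 bp
  [79,88): 9 bp
  [88,102): 14 bp
  [102,108): 6 bp
  [108,119): 11 bp
  [119,128): 9 bp
  [128,129): 1 bp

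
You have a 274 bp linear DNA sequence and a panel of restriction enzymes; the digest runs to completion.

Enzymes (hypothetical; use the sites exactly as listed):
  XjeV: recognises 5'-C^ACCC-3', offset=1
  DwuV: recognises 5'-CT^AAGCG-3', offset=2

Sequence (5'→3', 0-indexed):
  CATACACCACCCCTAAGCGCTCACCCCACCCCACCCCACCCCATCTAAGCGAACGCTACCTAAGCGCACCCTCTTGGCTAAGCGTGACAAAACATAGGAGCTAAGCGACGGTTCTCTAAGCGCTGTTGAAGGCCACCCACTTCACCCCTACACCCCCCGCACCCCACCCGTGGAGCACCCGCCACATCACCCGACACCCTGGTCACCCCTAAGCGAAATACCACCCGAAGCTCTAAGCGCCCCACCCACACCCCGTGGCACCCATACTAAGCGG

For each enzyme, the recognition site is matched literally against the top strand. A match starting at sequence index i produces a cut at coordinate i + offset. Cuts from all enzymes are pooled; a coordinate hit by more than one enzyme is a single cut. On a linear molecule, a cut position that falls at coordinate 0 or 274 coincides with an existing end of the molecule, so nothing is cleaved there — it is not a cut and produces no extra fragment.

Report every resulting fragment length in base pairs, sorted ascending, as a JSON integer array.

Scan for sites:
  XjeV CACCC/1: at [7, 21, 26, 31, 36, 66, 133, 142, 150, 159, 164, 175, 187, 194, 203, 221, 242, 248, 258] ⇒ [8, 22, 27, 32, 37, 67, 134, 143, 151, 160, 165, 176, 188, 195, 204, 222, 243, 249, 259]
  DwuV CTAAGCG/2: at [12, 44, 59, 77, 100, 115, 208, 232, 266] ⇒ [14, 46, 61, 79, 102, 117, 210, 234, 268]

Pooled cuts: [8, 14, 22, 27, 32, 37, 46, 61, 67, 79, 102, 117, 134, 143, 151, 160, 165, 176, 188, 195, 204, 210, 222, 234, 243, 249, 259, 268]

Fragments:
  [0,8): 8 bp
  [8,14): 6 bp
  [14,22): 8 bp
  [22,27): 5 bp
  [27,32): 5 bp
  [32,37): 5 bp
  [37,46): 9 bp
  [46,61): 15 bp
  [61,67): 6 bp
  [67,79): 12 bp
  [79,102): 23 bp
  [102,117): 15 bp
  [117,134): 17 bp
  [134,143): 9 bp
  [143,151): 8 bp
  [151,160): 9 bp
  [160,165): 5 bp
  [165,176): 11 bp
  [176,188): 12 bp
  [188,195): 7 bp
  [195,204): 9 bp
  [204,210): 6 bp
  [210,222): 12 bp
  [222,234): 12 bp
  [234,243): 9 bp
  [243,249): 6 bp
  [249,259): 10 bp
  [259,268): 9 bp
  [268,274): 6 bp

[5,5,5,5,6,6,6,6,6,7,8,8,8,9,9,9,9,9,9,10,11,12,12,12,12,15,15,17,23]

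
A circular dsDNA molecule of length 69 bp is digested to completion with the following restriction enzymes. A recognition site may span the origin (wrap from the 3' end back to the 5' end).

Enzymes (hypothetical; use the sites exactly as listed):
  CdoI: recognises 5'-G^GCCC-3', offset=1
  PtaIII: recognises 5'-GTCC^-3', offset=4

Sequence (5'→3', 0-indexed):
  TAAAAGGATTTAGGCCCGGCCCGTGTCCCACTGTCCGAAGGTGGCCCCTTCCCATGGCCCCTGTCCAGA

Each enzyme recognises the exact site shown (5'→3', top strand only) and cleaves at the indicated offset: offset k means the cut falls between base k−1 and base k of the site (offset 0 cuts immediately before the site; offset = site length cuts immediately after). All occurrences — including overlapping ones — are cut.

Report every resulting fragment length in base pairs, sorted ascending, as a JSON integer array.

Site scan:
  CdoI GGCCC/1: at [12, 17, 42, 55] ⇒ [13, 18, 43, 56]
  PtaIII GTCC/4: at [24, 32, 62] ⇒ [28, 36, 66]

Pooled cuts: [13, 18, 28, 36, 43, 56, 66]

Fragment lengths:
  13→18: 5 bp
  18→28: 10 bp
  28→36: 8 bp
  36→43: 7 bp
  43→56: 13 bp
  56→66: 10 bp
  66→13 (wrap): 69-66+13 = 16 bp

[5,7,8,10,10,13,16]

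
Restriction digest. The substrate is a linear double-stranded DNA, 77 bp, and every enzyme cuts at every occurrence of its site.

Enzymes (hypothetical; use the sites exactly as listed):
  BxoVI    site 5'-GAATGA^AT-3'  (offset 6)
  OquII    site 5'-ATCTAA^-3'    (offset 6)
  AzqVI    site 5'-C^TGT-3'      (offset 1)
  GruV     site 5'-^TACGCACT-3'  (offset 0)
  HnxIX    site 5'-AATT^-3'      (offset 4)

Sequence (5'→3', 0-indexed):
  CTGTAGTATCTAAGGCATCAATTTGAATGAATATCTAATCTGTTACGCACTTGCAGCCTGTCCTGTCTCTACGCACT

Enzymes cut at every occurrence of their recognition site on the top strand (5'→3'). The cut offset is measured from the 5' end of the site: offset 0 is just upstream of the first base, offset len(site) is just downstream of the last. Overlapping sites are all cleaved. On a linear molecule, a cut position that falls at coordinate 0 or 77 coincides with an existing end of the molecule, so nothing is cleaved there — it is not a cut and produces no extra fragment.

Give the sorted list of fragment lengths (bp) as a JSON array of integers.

[1,2,3,5,6,7,8,8,10,12,15]

Site scan:
  BxoVI (GAATGAAT, off=6): starts [24] → cuts [30]
  OquII (ATCTAA, off=6): starts [7, 32] → cuts [13, 38]
  AzqVI (CTGT, off=1): starts [0, 39, 57, 62] → cuts [1, 40, 58, 63]
  GruV (TACGCACT, off=0): starts [43, 69] → cuts [43, 69]
  HnxIX (AATT, off=4): starts [19] → cuts [23]

All cut coordinates (distinct, sorted): [1, 13, 23, 30, 38, 40, 43, 58, 63, 69]

Fragments:
  [0,1): 1 bp
  [1,13): 12 bp
  [13,23): 10 bp
  [23,30): 7 bp
  [30,38): 8 bp
  [38,40): 2 bp
  [40,43): 3 bp
  [43,58): 15 bp
  [58,63): 5 bp
  [63,69): 6 bp
  [69,77): 8 bp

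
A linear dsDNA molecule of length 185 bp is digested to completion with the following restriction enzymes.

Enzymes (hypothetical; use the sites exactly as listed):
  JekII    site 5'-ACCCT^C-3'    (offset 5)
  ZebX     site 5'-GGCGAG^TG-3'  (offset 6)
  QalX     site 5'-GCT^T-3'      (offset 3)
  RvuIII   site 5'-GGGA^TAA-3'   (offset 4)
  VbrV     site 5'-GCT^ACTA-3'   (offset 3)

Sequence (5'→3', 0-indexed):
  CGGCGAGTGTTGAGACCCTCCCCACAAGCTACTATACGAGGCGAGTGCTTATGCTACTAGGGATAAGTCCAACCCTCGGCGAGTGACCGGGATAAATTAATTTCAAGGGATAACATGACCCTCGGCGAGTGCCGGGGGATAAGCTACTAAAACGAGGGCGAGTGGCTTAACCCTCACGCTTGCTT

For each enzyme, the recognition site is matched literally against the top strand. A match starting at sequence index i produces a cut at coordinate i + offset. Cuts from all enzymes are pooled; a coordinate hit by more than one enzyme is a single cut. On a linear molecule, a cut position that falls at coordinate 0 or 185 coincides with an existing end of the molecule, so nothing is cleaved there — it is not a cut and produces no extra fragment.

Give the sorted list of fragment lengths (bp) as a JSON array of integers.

[1,4,4,5,6,6,6,7,7,7,7,8,9,10,11,12,12,13,15,17,18]

Site scan:
  JekII ACCCTC/5: at [14, 71, 117, 169] ⇒ [19, 76, 122, 174]
  ZebX GGCGAGTG/6: at [1, 39, 77, 123, 156] ⇒ [7, 45, 83, 129, 162]
  QalX GCTT/3: at [46, 164, 177, 181] ⇒ [49, 167, 180, 184]
  RvuIII GGGATAA/4: at [59, 88, 106, 135] ⇒ [63, 92, 110, 139]
  VbrV GCTACTA/3: at [27, 52, 142] ⇒ [30, 55, 145]

All cut coordinates (distinct, sorted): [7, 19, 30, 45, 49, 55, 63, 76, 83, 92, 110, 122, 129, 139, 145, 162, 167, 174, 180, 184]

Fragment lengths:
  [0,7): 7 bp
  [7,19): 12 bp
  [19,30): 11 bp
  [30,45): 15 bp
  [45,49): 4 bp
  [49,55): 6 bp
  [55,63): 8 bp
  [63,76): 13 bp
  [76,83): 7 bp
  [83,92): 9 bp
  [92,110): 18 bp
  [110,122): 12 bp
  [122,129): 7 bp
  [129,139): 10 bp
  [139,145): 6 bp
  [145,162): 17 bp
  [162,167): 5 bp
  [167,174): 7 bp
  [174,180): 6 bp
  [180,184): 4 bp
  [184,185): 1 bp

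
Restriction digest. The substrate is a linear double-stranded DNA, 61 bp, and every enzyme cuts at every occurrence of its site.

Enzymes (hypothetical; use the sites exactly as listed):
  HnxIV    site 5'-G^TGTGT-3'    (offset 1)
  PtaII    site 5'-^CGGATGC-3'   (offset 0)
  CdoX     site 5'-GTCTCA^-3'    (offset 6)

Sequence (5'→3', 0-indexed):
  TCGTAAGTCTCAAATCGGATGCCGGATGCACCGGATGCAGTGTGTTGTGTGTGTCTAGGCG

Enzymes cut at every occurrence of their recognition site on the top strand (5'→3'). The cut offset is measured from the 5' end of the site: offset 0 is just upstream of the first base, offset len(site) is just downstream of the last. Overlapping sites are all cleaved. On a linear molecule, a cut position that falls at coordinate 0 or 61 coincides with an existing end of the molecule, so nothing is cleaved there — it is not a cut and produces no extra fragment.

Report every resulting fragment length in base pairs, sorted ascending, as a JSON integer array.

Per-enzyme occurrences:
  HnxIV (GTGTGT, off=1): starts [39, 46, 48] → cuts [40, 47, 49]
  PtaII (CGGATGC, off=0): starts [15, 22, 31] → cuts [15, 22, 31]
  CdoX (GTCTCA, off=6): starts [6] → cuts [12]

Pooled cuts: [12, 15, 22, 31, 40, 47, 49]

Fragment lengths:
  [0,12): 12 bp
  [12,15): 3 bp
  [15,22): 7 bp
  [22,31): 9 bp
  [31,40): 9 bp
  [40,47): 7 bp
  [47,49): 2 bp
  [49,61): 12 bp

[2,3,7,7,9,9,12,12]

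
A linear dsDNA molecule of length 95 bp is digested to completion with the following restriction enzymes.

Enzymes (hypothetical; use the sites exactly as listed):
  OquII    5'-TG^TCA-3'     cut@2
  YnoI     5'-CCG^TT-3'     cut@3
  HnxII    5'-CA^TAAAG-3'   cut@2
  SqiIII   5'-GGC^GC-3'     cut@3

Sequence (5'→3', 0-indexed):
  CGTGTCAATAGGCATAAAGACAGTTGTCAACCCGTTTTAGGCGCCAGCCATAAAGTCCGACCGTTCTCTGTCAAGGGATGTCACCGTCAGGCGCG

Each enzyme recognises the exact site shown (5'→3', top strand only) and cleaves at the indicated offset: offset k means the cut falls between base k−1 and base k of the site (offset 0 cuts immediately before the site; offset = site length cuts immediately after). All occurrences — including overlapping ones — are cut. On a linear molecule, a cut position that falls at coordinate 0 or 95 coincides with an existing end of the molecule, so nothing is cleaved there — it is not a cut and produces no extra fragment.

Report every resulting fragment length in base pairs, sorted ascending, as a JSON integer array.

[3,4,7,8,8,8,10,10,12,12,13]

Site scan:
  OquII TGTCA/2: at [2, 24, 68, 78] ⇒ [4, 26, 70, 80]
  YnoI CCGTT/3: at [31, 60] ⇒ [34, 63]
  HnxII CATAAAG/2: at [12, 48] ⇒ [14, 50]
  SqiIII GGCGC/3: at [39, 89] ⇒ [42, 92]

All cut coordinates (distinct, sorted): [4, 14, 26, 34, 42, 50, 63, 70, 80, 92]

Fragment lengths:
  [0,4): 4 bp
  [4,14): 10 bp
  [14,26): 12 bp
  [26,34): 8 bp
  [34,42): 8 bp
  [42,50): 8 bp
  [50,63): 13 bp
  [63,70): 7 bp
  [70,80): 10 bp
  [80,92): 12 bp
  [92,95): 3 bp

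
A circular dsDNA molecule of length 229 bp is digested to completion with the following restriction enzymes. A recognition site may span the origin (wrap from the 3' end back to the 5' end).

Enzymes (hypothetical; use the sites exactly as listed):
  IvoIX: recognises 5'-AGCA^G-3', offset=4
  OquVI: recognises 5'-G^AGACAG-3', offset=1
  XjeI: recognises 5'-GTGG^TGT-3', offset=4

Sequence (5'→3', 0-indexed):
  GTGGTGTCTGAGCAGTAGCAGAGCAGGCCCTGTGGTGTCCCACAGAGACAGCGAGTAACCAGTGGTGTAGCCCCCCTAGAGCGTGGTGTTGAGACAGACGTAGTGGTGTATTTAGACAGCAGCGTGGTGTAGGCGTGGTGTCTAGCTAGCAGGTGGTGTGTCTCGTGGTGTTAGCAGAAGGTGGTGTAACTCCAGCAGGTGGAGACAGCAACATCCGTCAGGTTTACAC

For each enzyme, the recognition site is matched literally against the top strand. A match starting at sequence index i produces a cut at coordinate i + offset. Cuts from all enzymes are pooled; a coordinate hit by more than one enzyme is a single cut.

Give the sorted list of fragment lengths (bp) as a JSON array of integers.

[5,5,5,5,6,6,8,8,10,10,10,11,12,13,13,15,15,20,21,31]

Per-enzyme occurrences:
  IvoIX (AGCAG, off=4): starts [10, 16, 21, 117, 147, 172, 193] → cuts [14, 20, 25, 121, 151, 176, 197]
  OquVI (GAGACAG, off=1): starts [44, 90, 201] → cuts [45, 91, 202]
  XjeI (GTGGTGT, off=4): starts [0, 31, 61, 82, 102, 123, 134, 152, 164, 180] → cuts [4, 35, 65, 86, 106, 127, 138, 156, 168, 184]

Pooled cuts: [4, 14, 20, 25, 35, 45, 65, 86, 91, 106, 121, 127, 138, 151, 156, 168, 176, 184, 197, 202]

Fragment lengths:
  4→14: 10 bp
  14→20: 6 bp
  20→25: 5 bp
  25→35: 10 bp
  35→45: 10 bp
  45→65: 20 bp
  65→86: 21 bp
  86→91: 5 bp
  91→106: 15 bp
  106→121: 15 bp
  121→127: 6 bp
  127→138: 11 bp
  138→151: 13 bp
  151→156: 5 bp
  156→168: 12 bp
  168→176: 8 bp
  176→184: 8 bp
  184→197: 13 bp
  197→202: 5 bp
  202→4 (wrap): 229-202+4 = 31 bp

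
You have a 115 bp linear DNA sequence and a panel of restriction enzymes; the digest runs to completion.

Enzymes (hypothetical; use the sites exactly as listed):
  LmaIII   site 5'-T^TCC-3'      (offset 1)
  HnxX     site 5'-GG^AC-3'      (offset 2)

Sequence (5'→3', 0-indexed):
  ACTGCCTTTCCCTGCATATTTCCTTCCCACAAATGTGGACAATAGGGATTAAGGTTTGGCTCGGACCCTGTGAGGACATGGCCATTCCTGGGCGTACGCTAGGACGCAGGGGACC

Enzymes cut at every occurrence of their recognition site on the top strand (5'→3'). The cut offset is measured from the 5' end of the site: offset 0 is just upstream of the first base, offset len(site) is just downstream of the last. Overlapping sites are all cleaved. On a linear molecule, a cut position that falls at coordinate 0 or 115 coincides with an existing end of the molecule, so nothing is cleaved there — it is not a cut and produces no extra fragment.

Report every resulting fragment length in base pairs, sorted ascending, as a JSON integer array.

[3,4,8,9,10,11,12,14,18,26]

Site scan:
  LmaIII TTCC/1: at [7, 19, 23, 84] ⇒ [8, 20, 24, 85]
  HnxX GGAC/2: at [36, 62, 73, 101, 110] ⇒ [38, 64, 75, 103, 112]

All cut coordinates (distinct, sorted): [8, 20, 24, 38, 64, 75, 85, 103, 112]

Fragment lengths:
  [0,8): 8 bp
  [8,20): 12 bp
  [20,24): 4 bp
  [24,38): 14 bp
  [38,64): 26 bp
  [64,75): 11 bp
  [75,85): 10 bp
  [85,103): 18 bp
  [103,112): 9 bp
  [112,115): 3 bp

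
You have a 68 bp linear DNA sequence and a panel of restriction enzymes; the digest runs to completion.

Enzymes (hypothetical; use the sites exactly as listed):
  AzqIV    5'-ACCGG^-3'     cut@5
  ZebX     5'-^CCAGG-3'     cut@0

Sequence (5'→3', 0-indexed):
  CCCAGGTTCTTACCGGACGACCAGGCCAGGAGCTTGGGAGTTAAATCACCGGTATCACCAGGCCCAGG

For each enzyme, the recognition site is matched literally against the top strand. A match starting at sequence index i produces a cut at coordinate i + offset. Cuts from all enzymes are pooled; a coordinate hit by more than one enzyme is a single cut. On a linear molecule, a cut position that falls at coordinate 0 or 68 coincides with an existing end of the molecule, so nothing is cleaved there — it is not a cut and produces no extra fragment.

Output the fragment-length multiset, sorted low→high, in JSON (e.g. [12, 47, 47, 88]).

Site scan:
  AzqIV (ACCGG, off=5): starts [11, 47] → cuts [16, 52]
  ZebX (CCAGG, off=0): starts [1, 20, 25, 57, 63] → cuts [1, 20, 25, 57, 63]

Pooled cuts: [1, 16, 20, 25, 52, 57, 63]

Fragments:
  [0,1): 1 bp
  [1,16): 15 bp
  [16,20): 4 bp
  [20,25): 5 bp
  [25,52): 27 bp
  [52,57): 5 bp
  [57,63): 6 bp
  [63,68): 5 bp

[1,4,5,5,5,6,15,27]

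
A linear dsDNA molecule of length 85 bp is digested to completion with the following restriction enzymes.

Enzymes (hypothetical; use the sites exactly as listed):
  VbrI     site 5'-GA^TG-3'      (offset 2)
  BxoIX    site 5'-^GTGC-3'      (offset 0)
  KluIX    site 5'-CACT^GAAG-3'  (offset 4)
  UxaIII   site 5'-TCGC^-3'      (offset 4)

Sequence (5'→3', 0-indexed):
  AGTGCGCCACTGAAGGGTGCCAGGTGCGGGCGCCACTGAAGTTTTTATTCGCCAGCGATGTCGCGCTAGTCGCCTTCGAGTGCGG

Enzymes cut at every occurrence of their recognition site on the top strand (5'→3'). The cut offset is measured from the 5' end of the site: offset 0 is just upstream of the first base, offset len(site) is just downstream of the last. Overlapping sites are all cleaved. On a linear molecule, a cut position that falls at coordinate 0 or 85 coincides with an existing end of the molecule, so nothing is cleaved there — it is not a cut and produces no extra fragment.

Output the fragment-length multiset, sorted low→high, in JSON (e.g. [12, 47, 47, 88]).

[1,5,6,6,6,6,7,9,10,14,15]

Site scan:
  VbrI GATG/2: at [56] ⇒ [58]
  BxoIX GTGC/0: at [1, 16, 23, 79] ⇒ [1, 16, 23, 79]
  KluIX CACTGAAG/4: at [7, 33] ⇒ [11, 37]
  UxaIII TCGC/4: at [48, 60, 69] ⇒ [52, 64, 73]

Pooled cuts: [1, 11, 16, 23, 37, 52, 58, 64, 73, 79]

Fragment lengths:
  [0,1): 1 bp
  [1,11): 10 bp
  [11,16): 5 bp
  [16,23): 7 bp
  [23,37): 14 bp
  [37,52): 15 bp
  [52,58): 6 bp
  [58,64): 6 bp
  [64,73): 9 bp
  [73,79): 6 bp
  [79,85): 6 bp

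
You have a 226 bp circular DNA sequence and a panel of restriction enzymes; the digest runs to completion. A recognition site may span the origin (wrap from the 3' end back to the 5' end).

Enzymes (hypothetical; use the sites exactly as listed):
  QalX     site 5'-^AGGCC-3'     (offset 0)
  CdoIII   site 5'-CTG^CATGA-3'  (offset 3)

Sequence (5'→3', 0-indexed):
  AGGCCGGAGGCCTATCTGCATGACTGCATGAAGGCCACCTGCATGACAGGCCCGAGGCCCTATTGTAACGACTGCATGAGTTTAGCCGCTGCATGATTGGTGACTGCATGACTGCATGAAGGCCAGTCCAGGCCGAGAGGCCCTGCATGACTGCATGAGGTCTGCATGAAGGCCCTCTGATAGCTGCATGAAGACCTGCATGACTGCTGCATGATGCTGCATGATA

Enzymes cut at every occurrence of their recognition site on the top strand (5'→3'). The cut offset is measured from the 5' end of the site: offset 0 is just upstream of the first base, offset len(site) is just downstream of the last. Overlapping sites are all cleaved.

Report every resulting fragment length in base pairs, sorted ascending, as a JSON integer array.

Per-enzyme occurrences:
  QalX (AGGCC, off=0): starts [0, 7, 31, 47, 54, 119, 129, 137, 169] → cuts [0, 7, 31, 47, 54, 119, 129, 137, 169]
  CdoIII (CTGCATGA, off=3): starts [15, 23, 38, 71, 88, 103, 111, 142, 150, 161, 183, 195, 206, 216] → cuts [18, 26, 41, 74, 91, 106, 114, 145, 153, 164, 186, 198, 209, 219]

All cut coordinates (distinct, sorted): [0, 7, 18, 26, 31, 41, 47, 54, 74, 91, 106, 114, 119, 129, 137, 145, 153, 164, 169, 186, 198, 209, 219]

Fragment lengths:
  0→7: 7 bp
  7→18: 11 bp
  18→26: 8 bp
  26→31: 5 bp
  31→41: 10 bp
  41→47: 6 bp
  47→54: 7 bp
  54→74: 20 bp
  74→91: 17 bp
  91→106: 15 bp
  106→114: 8 bp
  114→119: 5 bp
  119→129: 10 bp
  129→137: 8 bp
  137→145: 8 bp
  145→153: 8 bp
  153→164: 11 bp
  164→169: 5 bp
  169→186: 17 bp
  186→198: 12 bp
  198→209: 11 bp
  209→219: 10 bp
  219→0 (wrap): 226-219+0 = 7 bp

[5,5,5,6,7,7,7,8,8,8,8,8,10,10,10,11,11,11,12,15,17,17,20]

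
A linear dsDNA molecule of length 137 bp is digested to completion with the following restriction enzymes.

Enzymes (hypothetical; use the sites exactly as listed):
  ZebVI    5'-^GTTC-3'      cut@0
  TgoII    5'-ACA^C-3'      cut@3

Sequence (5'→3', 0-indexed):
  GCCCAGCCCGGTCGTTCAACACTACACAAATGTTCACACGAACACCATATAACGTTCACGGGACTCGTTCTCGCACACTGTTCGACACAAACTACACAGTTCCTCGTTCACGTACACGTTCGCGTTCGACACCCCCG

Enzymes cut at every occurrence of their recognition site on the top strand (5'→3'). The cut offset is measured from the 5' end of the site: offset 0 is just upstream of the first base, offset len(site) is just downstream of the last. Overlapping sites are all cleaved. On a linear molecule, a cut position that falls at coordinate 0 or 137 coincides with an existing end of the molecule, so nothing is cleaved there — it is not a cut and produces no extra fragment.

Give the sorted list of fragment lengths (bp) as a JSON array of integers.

Per-enzyme occurrences:
  ZebVI GTTC/0: at [13, 31, 53, 66, 79, 98, 105, 117, 123] ⇒ [13, 31, 53, 66, 79, 98, 105, 117, 123]
  TgoII ACAC/3: at [18, 23, 35, 41, 74, 84, 93, 113, 128] ⇒ [21, 26, 38, 44, 77, 87, 96, 116, 131]

Pooled cuts: [13, 21, 26, 31, 38, 44, 53, 66, 77, 79, 87, 96, 98, 105, 116, 117, 123, 131]

Fragments:
  [0,13): 13 bp
  [13,21): 8 bp
  [21,26): 5 bp
  [26,31): 5 bp
  [31,38): 7 bp
  [38,44): 6 bp
  [44,53): 9 bp
  [53,66): 13 bp
  [66,77): 11 bp
  [77,79): 2 bp
  [79,87): 8 bp
  [87,96): 9 bp
  [96,98): 2 bp
  [98,105): 7 bp
  [105,116): 11 bp
  [116,117): 1 bp
  [117,123): 6 bp
  [123,131): 8 bp
  [131,137): 6 bp

[1,2,2,5,5,6,6,6,7,7,8,8,8,9,9,11,11,13,13]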